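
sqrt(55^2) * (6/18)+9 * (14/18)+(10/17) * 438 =282.98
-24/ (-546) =4/ 91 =0.04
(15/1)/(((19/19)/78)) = 1170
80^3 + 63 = 512063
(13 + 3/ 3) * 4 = 56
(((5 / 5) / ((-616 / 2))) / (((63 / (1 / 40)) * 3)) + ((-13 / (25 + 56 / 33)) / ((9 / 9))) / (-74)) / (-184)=-499426363 / 13965869111040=-0.00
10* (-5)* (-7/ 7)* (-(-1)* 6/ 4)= 75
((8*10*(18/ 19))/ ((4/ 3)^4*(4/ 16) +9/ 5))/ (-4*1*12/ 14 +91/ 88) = -12.22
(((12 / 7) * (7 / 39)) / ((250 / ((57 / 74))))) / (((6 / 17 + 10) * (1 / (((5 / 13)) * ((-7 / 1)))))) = -6783 / 27513200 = -0.00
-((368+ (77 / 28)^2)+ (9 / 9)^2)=-376.56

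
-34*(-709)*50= 1205300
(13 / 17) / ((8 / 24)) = 39 / 17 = 2.29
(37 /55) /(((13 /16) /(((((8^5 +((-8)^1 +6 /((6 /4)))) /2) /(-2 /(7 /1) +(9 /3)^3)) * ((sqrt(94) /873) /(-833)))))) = -0.01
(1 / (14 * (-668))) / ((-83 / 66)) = 33 / 388108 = 0.00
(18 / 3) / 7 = 6 / 7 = 0.86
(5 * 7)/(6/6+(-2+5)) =35/4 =8.75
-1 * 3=-3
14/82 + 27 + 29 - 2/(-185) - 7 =373042/7585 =49.18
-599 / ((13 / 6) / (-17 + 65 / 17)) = 805056 / 221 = 3642.79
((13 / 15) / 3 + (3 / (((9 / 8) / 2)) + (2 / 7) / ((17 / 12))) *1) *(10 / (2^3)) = 31187 / 4284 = 7.28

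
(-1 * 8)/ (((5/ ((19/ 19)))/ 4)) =-32/ 5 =-6.40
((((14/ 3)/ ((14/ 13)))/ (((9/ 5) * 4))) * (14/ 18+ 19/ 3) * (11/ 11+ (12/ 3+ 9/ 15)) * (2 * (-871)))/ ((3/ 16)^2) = -1187574.05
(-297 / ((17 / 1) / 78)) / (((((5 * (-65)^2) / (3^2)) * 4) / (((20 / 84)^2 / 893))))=-891 / 96702970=-0.00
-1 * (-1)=1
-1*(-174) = 174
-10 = -10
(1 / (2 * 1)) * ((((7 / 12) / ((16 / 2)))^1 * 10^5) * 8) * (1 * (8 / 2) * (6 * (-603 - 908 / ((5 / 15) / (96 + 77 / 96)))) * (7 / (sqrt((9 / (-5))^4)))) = -32375754687500 / 81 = -399700675154.32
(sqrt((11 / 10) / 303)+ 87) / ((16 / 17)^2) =98.28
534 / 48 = 89 / 8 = 11.12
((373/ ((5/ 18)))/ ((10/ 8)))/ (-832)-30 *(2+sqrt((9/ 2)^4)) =-1738857/ 2600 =-668.79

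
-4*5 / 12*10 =-16.67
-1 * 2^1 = -2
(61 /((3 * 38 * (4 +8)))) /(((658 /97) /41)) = 242597 /900144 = 0.27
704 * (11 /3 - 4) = -704 /3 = -234.67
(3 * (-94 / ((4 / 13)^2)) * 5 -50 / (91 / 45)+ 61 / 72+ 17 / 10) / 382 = -30539083 / 782145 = -39.05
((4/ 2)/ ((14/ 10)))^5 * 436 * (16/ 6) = 348800000/ 50421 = 6917.75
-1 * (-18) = 18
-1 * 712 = -712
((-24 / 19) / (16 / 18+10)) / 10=-54 / 4655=-0.01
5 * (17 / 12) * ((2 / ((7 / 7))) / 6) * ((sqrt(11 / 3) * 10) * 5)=2125 * sqrt(33) / 54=226.06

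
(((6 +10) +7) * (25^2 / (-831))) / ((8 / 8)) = -17.30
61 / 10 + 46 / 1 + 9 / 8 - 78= -991 / 40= -24.78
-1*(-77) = 77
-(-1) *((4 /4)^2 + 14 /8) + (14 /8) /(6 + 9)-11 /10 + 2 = 113 /30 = 3.77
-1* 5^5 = -3125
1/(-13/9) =-9/13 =-0.69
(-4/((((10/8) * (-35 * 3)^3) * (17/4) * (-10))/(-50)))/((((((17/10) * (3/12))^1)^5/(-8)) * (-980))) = 20971520/10953363298941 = 0.00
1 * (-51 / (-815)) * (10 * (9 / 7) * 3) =2.41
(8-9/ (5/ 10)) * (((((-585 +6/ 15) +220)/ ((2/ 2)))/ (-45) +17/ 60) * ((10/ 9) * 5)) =-37735/ 81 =-465.86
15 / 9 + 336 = 1013 / 3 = 337.67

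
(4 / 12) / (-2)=-1 / 6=-0.17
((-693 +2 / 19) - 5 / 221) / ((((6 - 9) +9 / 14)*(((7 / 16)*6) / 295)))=13733123200 / 415701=33036.06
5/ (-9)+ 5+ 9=121/ 9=13.44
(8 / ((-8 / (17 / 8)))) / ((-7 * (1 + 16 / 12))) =0.13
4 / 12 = 1 / 3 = 0.33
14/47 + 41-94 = -2477/47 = -52.70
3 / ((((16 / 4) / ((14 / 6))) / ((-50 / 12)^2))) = 4375 / 144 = 30.38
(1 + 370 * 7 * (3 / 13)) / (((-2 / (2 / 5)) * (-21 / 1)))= 7783 / 1365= 5.70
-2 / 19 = -0.11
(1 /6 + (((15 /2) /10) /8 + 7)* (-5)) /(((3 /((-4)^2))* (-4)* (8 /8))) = 3389 /72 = 47.07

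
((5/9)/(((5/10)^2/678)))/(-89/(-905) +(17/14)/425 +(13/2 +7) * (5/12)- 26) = -1145368000/15412143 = -74.32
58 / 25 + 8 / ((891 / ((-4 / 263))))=13590514 / 5858325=2.32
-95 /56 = -1.70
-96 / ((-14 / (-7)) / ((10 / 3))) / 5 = -32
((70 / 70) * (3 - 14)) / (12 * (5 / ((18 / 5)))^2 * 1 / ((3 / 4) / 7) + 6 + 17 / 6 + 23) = -1782 / 40157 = -0.04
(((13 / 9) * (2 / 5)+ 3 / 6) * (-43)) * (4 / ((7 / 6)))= -158.90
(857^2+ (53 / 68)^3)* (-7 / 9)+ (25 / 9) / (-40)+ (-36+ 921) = -538012221185 / 943296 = -570353.55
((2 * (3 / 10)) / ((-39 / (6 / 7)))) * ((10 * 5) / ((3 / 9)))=-180 / 91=-1.98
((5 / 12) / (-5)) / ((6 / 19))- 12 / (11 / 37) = -32177 / 792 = -40.63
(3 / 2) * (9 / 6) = 2.25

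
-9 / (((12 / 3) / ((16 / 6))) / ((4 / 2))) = -12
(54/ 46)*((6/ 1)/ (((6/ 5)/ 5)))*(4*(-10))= -27000/ 23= -1173.91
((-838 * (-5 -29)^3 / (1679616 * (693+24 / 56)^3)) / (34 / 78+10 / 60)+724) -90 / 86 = 2923578485042661070555 / 4043937171160367424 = 722.95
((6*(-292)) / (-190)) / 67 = 876 / 6365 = 0.14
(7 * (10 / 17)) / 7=10 / 17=0.59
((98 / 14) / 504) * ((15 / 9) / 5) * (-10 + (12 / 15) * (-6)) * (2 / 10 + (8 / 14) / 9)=-3071 / 170100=-0.02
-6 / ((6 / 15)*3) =-5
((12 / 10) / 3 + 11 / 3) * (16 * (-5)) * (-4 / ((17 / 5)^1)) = 19520 / 51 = 382.75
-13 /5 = -2.60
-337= -337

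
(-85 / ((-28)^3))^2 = 7225 / 481890304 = 0.00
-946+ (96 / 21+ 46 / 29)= -190788 / 203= -939.84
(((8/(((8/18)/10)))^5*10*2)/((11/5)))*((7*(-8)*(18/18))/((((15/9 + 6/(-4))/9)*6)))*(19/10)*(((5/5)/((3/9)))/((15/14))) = -50664608870400000/11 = -4605873533672727.27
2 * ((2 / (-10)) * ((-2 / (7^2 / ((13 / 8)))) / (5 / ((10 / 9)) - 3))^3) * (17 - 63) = -50531 / 31765230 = -0.00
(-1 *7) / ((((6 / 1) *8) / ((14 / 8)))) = -49 / 192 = -0.26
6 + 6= 12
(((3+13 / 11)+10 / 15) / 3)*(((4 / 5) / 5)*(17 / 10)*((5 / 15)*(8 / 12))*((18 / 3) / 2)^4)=2176 / 275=7.91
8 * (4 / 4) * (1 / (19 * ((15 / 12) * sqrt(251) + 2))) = -256 / 118009 + 160 * sqrt(251) / 118009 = 0.02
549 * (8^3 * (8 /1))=2248704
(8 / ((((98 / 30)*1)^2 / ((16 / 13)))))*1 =28800 / 31213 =0.92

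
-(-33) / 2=33 / 2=16.50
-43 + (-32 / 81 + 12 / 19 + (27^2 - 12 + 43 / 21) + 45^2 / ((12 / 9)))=94588411 / 43092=2195.03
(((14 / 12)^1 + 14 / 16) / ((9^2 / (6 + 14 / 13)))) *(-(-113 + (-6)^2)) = 86779 / 6318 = 13.74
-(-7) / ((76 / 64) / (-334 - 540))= -5152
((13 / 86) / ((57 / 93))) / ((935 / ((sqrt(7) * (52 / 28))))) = 5239 * sqrt(7) / 10694530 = 0.00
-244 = -244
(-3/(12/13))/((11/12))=-39/11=-3.55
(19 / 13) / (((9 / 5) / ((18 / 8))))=95 / 52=1.83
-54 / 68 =-27 / 34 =-0.79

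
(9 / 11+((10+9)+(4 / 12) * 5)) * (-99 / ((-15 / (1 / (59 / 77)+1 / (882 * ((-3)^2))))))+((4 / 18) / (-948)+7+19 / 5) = 18118293871 / 92497545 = 195.88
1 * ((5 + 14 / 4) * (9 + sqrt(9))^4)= 176256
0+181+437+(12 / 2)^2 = 654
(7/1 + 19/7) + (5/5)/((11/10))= 818/77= 10.62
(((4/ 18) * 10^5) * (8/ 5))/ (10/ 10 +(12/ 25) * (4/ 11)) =88000000/ 2907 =30271.76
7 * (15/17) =105/17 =6.18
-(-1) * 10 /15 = 2 /3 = 0.67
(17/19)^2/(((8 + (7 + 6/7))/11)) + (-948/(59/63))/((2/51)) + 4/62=-1891779490247/73289859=-25812.30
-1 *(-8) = 8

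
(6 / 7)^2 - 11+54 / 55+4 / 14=-24249 / 2695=-9.00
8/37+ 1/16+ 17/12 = 3011/1776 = 1.70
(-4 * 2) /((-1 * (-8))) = -1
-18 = -18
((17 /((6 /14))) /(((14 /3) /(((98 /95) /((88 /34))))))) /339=14161 /1417020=0.01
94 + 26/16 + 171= 2133/8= 266.62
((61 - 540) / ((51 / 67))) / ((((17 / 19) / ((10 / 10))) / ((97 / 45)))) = -59147399 / 39015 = -1516.02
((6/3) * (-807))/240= -269/40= -6.72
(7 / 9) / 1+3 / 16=139 / 144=0.97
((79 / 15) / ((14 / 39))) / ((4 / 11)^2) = 124267 / 1120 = 110.95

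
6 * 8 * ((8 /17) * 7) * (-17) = -2688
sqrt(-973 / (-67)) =sqrt(65191) / 67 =3.81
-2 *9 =-18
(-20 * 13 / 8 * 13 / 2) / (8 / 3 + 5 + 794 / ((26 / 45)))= -32955 / 215576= -0.15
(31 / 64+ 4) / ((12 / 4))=287 / 192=1.49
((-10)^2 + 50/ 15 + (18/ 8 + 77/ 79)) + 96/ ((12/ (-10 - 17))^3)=-935621/ 948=-986.94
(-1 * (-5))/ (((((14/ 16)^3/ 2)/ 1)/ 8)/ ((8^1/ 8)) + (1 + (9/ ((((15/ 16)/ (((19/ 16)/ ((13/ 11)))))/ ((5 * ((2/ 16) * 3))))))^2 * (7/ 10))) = 34611200/ 1592308203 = 0.02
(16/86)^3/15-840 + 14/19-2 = -841.26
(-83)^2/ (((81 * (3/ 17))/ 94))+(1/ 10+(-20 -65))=109879913/ 2430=45218.07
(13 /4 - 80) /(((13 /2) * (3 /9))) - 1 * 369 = -10515 /26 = -404.42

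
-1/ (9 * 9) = -1/ 81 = -0.01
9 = 9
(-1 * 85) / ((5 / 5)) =-85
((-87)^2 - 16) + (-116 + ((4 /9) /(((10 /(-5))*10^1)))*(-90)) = 7439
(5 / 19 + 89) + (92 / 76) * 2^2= 1788 / 19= 94.11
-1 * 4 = -4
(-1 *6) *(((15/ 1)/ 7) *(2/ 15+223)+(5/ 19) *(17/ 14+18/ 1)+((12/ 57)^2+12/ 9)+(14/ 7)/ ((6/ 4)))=-7367371/ 2527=-2915.46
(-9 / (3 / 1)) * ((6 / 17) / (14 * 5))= -0.02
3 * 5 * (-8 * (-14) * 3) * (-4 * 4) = -80640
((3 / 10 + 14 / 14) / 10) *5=13 / 20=0.65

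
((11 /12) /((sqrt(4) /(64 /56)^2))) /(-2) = -0.30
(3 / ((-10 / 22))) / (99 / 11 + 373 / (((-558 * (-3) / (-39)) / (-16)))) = -9207 / 206515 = -0.04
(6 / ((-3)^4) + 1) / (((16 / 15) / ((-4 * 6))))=-145 / 6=-24.17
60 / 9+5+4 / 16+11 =275 / 12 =22.92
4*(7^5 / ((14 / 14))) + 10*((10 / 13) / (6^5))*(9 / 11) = 2076538489 / 30888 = 67228.00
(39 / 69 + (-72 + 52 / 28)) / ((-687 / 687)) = 69.58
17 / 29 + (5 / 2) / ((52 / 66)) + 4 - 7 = 1145 / 1508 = 0.76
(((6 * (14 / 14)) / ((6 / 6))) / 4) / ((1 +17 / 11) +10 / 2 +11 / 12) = 198 / 1117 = 0.18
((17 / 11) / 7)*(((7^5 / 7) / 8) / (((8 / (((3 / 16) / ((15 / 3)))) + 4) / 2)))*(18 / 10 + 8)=857157 / 143440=5.98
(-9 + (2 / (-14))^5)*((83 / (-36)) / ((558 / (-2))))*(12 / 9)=-12554912 / 126607131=-0.10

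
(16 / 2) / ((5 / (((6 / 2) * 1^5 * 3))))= 72 / 5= 14.40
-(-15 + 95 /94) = 1315 /94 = 13.99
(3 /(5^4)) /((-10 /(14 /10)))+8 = 249979 /31250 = 8.00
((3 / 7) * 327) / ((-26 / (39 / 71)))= -2943 / 994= -2.96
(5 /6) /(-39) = -5 /234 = -0.02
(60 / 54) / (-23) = -10 / 207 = -0.05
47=47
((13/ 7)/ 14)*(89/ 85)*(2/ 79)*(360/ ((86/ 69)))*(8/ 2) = 11495952/ 2829701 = 4.06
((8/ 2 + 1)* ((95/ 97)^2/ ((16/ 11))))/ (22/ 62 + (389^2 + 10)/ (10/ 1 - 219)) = -3216013625/ 705895095328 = -0.00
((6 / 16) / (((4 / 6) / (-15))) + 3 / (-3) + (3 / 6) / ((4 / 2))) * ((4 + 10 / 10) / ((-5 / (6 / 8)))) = 441 / 64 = 6.89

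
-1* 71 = -71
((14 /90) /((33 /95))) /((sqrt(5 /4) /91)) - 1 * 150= -150+24206 * sqrt(5) /1485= -113.55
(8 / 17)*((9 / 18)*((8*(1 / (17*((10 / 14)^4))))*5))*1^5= 76832 / 36125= 2.13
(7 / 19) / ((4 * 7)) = 1 / 76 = 0.01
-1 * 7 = -7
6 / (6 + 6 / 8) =8 / 9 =0.89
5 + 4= 9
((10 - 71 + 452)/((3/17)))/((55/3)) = 6647/55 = 120.85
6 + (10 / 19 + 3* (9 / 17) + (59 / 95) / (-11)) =143152 / 17765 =8.06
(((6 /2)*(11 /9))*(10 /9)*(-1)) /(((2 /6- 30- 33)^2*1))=-55 /53016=-0.00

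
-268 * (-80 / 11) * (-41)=-879040 / 11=-79912.73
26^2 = 676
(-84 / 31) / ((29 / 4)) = -336 / 899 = -0.37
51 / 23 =2.22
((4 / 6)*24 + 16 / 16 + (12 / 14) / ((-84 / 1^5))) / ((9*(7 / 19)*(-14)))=-3515 / 9604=-0.37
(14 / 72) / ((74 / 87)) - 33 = -29101 / 888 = -32.77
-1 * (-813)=813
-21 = -21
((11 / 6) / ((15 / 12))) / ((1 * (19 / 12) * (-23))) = -88 / 2185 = -0.04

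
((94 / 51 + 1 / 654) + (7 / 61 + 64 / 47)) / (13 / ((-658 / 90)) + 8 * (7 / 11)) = 8151358369 / 8130915822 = 1.00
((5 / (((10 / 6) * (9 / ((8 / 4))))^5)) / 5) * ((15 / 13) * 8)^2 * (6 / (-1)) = -4096 / 190125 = -0.02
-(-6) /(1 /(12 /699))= 0.10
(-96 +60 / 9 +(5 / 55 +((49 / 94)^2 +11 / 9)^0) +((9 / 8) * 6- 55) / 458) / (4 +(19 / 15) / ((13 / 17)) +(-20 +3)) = 347174945 / 44576224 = 7.79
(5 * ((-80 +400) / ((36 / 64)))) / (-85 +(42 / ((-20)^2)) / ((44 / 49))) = -225280000 / 6722739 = -33.51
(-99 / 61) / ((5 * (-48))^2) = -11 / 390400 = -0.00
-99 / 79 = -1.25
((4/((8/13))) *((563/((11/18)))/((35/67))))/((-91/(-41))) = 13919049/2695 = 5164.77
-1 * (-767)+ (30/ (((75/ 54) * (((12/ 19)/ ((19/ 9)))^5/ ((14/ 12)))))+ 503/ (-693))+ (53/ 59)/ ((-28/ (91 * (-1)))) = 209236506965126401/ 18542104035840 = 11284.40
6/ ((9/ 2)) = 4/ 3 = 1.33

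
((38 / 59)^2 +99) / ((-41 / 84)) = -29069292 / 142721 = -203.68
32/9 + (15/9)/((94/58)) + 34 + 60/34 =290147/7191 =40.35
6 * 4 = 24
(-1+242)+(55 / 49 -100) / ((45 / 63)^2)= 236 / 5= 47.20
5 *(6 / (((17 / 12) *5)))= 72 / 17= 4.24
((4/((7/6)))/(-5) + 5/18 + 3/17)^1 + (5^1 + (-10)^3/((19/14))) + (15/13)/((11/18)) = -21247717793/29099070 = -730.19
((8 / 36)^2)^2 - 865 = -865.00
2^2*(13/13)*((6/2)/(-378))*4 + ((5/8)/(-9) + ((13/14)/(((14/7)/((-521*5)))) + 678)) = -29773/56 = -531.66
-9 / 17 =-0.53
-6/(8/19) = -57/4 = -14.25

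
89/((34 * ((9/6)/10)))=890/51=17.45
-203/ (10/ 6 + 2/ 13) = -7917/ 71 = -111.51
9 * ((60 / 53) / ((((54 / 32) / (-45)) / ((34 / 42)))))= -81600 / 371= -219.95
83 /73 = 1.14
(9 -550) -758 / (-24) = -6113 / 12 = -509.42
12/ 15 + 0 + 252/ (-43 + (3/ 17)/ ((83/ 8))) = -1535264/ 303245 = -5.06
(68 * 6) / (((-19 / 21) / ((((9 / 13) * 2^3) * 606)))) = -373838976 / 247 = -1513518.12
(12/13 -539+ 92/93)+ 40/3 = -523.75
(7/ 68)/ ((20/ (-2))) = -0.01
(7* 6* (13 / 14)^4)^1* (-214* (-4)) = 26729.10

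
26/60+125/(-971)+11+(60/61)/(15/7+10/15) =1221865297/104838870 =11.65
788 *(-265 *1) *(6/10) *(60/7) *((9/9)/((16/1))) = -469845/7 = -67120.71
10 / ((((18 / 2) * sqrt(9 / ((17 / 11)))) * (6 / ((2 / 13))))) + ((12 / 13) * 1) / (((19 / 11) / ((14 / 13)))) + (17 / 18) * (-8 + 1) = -6.02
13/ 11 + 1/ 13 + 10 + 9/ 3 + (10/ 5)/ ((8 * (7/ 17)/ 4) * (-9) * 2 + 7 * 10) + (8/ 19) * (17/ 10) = 95639146/ 6371365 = 15.01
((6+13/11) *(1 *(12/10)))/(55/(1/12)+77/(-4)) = 1896/140965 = 0.01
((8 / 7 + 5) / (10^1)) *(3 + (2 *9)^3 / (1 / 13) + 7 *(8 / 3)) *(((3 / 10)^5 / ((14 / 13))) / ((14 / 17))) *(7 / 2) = 175126539159 / 392000000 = 446.75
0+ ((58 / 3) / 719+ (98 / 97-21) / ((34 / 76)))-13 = -57.66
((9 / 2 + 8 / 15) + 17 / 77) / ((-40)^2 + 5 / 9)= 36411 / 11091850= 0.00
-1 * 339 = -339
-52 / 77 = -0.68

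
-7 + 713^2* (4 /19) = 2033343 /19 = 107018.05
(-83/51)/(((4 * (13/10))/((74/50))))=-3071/6630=-0.46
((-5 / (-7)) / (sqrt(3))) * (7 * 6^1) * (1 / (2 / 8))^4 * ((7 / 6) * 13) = 116480 * sqrt(3) / 3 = 67249.76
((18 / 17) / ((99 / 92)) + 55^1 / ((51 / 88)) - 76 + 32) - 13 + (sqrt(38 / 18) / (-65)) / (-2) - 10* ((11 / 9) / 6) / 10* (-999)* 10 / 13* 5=sqrt(19) / 390 + 5991770 / 7293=821.59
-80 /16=-5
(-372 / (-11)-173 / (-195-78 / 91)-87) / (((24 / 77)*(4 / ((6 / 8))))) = -2760499 / 87744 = -31.46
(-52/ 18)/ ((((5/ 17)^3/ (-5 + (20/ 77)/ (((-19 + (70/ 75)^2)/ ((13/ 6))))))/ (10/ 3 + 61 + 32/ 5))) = 42831958178594/ 1060030125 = 40406.36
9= 9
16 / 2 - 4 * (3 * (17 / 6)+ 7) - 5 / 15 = -163 / 3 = -54.33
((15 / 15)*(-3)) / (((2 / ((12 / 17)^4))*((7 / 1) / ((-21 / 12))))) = 0.09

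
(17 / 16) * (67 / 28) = 1139 / 448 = 2.54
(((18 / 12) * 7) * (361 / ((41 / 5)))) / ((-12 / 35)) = -442225 / 328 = -1348.25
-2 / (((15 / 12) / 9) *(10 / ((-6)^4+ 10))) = -47016 / 25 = -1880.64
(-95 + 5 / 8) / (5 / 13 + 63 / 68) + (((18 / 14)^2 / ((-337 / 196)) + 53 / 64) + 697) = 15620430019 / 24997312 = 624.88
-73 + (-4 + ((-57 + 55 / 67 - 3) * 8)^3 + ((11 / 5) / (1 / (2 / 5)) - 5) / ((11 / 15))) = -1755345311307072 / 16541965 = -106114679.32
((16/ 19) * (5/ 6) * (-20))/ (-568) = 100/ 4047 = 0.02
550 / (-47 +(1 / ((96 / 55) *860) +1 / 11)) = -99897600 / 8520071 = -11.72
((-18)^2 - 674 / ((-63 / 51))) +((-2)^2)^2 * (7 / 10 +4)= 99206 / 105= 944.82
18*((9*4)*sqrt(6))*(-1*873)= -565704*sqrt(6)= -1385686.15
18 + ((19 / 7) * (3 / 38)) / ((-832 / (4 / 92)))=4822269 / 267904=18.00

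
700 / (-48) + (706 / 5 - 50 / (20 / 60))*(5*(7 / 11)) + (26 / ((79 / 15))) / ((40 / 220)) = -14629 / 948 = -15.43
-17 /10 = -1.70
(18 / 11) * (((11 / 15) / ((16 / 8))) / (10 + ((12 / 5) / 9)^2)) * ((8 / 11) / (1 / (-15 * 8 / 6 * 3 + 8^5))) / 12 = 1471860 / 12463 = 118.10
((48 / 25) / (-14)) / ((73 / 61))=-1464 / 12775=-0.11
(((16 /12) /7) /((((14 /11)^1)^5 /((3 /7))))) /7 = 161051 /46118408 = 0.00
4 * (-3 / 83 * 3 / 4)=-9 / 83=-0.11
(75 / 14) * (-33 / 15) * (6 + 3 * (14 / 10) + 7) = -1419 / 7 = -202.71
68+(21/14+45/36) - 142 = -285/4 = -71.25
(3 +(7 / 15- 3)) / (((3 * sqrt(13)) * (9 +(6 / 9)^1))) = 7 * sqrt(13) / 5655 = 0.00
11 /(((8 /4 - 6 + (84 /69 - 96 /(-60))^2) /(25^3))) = 2273046875 /52076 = 43648.65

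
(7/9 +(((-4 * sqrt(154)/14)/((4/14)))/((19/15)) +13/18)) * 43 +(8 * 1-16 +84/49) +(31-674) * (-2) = 18819/14-645 * sqrt(154)/19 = 922.94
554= 554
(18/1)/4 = 4.50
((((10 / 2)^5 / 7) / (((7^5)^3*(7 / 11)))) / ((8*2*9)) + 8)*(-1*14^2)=-267990352113296839 / 170912214357948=-1568.00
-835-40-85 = -960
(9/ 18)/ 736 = 1/ 1472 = 0.00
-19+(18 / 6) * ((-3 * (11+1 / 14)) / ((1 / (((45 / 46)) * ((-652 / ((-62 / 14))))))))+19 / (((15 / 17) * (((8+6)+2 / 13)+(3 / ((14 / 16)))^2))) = -81816818447 / 5693880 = -14369.26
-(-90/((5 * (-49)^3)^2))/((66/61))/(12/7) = 0.00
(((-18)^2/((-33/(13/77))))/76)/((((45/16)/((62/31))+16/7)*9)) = -1248/1901273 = -0.00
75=75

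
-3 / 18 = -1 / 6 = -0.17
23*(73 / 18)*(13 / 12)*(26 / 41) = 64.08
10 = 10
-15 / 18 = -5 / 6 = -0.83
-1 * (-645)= 645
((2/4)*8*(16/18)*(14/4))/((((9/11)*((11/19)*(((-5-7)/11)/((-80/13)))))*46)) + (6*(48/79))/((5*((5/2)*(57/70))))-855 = -851.42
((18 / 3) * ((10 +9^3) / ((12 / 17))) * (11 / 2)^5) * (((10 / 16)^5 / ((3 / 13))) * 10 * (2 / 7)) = 410979504203125 / 11010048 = 37327675.97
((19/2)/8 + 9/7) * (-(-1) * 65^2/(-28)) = -1170325/3136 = -373.19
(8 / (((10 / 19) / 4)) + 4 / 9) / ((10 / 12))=5512 / 75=73.49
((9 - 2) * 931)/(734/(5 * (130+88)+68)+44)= 146.01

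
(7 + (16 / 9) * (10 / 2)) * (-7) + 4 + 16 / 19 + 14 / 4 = -35185 / 342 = -102.88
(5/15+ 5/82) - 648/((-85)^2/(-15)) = 618389/355470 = 1.74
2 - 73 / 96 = 119 / 96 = 1.24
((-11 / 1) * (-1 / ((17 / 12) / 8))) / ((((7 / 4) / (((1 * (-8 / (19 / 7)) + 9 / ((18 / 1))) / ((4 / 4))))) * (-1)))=196416 / 2261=86.87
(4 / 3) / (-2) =-2 / 3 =-0.67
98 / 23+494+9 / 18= 22943 / 46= 498.76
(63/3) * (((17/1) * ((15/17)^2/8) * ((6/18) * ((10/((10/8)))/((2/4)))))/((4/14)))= 648.53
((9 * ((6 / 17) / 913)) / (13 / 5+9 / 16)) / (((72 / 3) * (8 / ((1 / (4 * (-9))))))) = -0.00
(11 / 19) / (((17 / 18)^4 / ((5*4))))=23094720 / 1586899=14.55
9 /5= 1.80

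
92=92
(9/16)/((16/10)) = 45/128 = 0.35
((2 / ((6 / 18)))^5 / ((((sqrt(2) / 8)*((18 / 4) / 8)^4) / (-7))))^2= 6896136929411072 / 729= 9459721439521.36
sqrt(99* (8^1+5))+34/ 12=17/ 6+3* sqrt(143)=38.71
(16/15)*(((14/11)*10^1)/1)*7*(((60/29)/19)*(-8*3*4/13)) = -6021120/78793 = -76.42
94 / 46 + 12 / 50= 1313 / 575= 2.28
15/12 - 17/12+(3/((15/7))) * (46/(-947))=-6667/28410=-0.23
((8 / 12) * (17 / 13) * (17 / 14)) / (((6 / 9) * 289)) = 1 / 182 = 0.01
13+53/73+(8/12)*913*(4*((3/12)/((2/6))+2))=1469284/219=6709.06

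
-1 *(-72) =72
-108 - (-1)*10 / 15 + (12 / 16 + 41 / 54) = -11429 / 108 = -105.82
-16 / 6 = -8 / 3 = -2.67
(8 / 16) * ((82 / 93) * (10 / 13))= 0.34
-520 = -520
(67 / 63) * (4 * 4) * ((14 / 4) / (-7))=-536 / 63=-8.51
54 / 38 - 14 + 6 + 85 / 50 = -927 / 190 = -4.88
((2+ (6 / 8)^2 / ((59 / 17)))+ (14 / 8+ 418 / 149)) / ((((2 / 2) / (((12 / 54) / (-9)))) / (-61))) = 57635789 / 5696568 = 10.12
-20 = -20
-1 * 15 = -15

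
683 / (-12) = -683 / 12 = -56.92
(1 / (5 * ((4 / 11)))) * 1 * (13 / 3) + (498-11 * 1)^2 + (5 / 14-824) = 99266051 / 420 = 236347.74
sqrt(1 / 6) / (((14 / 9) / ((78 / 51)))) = 39*sqrt(6) / 238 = 0.40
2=2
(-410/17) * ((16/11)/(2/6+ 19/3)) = -984/187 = -5.26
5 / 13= 0.38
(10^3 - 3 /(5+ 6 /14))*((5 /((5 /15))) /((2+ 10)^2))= 189895 /1824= 104.11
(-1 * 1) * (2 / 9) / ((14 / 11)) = -11 / 63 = -0.17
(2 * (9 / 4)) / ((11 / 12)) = 54 / 11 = 4.91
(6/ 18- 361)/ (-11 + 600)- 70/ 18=-23861/ 5301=-4.50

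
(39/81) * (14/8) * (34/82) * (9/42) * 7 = 1547/2952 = 0.52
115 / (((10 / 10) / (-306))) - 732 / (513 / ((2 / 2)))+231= -5978233 / 171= -34960.43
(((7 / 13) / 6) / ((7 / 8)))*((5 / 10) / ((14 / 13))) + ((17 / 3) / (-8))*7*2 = -829 / 84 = -9.87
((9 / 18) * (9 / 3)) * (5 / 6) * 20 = 25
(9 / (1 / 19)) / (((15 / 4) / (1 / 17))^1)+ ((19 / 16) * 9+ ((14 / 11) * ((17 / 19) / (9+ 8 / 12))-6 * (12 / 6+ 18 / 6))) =-136110597 / 8242960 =-16.51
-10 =-10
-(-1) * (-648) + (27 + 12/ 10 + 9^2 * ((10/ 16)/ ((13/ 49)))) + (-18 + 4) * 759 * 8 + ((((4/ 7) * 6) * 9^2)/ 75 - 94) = -1556596493/ 18200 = -85527.28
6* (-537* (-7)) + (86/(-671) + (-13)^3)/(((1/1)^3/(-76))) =127178482/671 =189535.74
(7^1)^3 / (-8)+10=-263 / 8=-32.88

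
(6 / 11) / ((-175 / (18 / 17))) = -108 / 32725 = -0.00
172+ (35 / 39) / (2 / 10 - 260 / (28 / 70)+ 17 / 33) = 239545227 / 1392716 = 172.00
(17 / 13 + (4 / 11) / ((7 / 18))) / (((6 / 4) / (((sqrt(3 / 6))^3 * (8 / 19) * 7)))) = 8980 * sqrt(2) / 8151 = 1.56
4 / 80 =1 / 20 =0.05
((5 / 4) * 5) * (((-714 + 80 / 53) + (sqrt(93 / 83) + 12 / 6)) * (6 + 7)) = -57641.35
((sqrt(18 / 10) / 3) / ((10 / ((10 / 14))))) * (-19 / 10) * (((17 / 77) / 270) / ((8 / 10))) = -323 * sqrt(5) / 11642400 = -0.00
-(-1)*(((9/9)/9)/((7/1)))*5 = 0.08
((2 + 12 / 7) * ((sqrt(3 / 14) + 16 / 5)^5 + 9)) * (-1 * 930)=-307680097764 / 214375- 16180991229 * sqrt(42) / 120050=-2308751.88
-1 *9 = -9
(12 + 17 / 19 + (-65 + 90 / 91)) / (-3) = 29460 / 1729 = 17.04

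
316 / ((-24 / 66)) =-869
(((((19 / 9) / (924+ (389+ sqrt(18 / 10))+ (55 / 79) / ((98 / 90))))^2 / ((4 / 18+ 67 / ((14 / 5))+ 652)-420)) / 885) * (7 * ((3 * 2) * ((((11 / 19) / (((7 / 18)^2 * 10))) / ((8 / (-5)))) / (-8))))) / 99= 0.00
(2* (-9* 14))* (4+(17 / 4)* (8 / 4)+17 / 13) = -45234 / 13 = -3479.54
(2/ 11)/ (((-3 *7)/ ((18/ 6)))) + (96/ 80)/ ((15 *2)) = 27/ 1925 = 0.01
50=50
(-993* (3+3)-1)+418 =-5541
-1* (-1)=1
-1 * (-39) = 39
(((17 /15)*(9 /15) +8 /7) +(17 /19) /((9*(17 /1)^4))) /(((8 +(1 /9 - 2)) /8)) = 2143995296 /898464875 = 2.39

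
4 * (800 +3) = 3212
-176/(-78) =88/39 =2.26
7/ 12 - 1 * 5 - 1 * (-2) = -2.42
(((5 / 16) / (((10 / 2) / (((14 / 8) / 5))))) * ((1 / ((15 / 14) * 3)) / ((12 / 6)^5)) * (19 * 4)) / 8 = 931 / 460800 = 0.00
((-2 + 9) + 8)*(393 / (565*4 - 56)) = 5895 / 2204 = 2.67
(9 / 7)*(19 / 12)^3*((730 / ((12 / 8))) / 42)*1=2503535 / 42336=59.13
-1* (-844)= 844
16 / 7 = 2.29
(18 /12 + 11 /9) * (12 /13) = 98 /39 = 2.51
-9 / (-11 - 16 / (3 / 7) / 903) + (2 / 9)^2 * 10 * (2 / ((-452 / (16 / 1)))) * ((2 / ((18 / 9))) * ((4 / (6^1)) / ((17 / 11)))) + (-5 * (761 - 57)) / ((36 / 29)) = -5654342881391 / 1994649219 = -2834.76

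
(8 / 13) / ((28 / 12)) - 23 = -22.74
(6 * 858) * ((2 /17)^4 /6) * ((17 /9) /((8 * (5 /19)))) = 10868 /73695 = 0.15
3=3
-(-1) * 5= 5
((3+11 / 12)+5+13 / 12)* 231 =2310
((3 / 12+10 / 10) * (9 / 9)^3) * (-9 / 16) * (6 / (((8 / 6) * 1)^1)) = -3.16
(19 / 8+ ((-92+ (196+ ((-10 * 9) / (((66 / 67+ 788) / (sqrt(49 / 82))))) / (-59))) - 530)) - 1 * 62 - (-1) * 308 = -1421 / 8+ 21105 * sqrt(82) / 127873178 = -177.62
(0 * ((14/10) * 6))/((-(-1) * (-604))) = 0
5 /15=1 /3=0.33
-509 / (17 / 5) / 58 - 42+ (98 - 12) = 40839 / 986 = 41.42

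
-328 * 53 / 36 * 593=-2577178 / 9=-286353.11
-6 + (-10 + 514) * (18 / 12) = 750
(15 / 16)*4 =15 / 4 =3.75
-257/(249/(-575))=147775/249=593.47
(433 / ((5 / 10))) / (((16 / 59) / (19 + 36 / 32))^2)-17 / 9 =351630071633 / 73728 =4769288.08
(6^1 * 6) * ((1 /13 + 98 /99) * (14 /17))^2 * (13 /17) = 1477941136 /69553341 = 21.25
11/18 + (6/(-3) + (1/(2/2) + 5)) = 83/18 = 4.61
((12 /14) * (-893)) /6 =-893 /7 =-127.57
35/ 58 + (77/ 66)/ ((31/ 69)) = 2877/ 899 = 3.20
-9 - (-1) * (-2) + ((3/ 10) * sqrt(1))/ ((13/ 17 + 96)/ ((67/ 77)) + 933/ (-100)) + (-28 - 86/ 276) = -62945970065/ 1601326194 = -39.31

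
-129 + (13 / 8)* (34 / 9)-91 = -7699 / 36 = -213.86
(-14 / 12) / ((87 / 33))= -77 / 174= -0.44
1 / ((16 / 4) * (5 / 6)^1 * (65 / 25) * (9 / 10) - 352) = -5 / 1721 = -0.00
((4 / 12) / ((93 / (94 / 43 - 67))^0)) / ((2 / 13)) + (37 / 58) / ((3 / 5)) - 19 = -15.77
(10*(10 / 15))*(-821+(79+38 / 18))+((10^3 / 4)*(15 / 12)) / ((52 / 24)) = -1680715 / 351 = -4788.36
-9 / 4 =-2.25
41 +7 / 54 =2221 / 54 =41.13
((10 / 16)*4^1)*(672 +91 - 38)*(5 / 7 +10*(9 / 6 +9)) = 1341250 / 7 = 191607.14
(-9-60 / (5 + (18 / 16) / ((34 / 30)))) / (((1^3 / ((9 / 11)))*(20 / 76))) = -529929 / 8965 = -59.11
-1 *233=-233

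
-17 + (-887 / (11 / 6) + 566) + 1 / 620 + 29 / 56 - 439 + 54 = -30486641 / 95480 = -319.30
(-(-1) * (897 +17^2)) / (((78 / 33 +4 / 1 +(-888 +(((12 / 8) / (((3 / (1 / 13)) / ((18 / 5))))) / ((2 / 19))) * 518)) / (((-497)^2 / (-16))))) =104730580955 / 1145528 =91425.60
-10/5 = -2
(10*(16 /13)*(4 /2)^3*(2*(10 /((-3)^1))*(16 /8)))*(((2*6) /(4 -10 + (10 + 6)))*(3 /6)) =-10240 /13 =-787.69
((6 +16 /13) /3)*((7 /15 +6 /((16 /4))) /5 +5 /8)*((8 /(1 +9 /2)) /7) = 8836 /17325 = 0.51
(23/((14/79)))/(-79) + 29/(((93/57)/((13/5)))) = 96717/2170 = 44.57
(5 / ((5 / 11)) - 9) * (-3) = -6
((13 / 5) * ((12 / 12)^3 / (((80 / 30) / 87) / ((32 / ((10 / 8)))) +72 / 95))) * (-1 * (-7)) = 1031472 / 43021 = 23.98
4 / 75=0.05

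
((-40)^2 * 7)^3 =1404928000000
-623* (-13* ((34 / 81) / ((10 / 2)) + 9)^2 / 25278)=109620297059 / 4146223950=26.44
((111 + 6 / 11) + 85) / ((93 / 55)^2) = 594550 / 8649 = 68.74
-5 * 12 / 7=-60 / 7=-8.57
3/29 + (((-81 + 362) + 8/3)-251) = 2851/87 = 32.77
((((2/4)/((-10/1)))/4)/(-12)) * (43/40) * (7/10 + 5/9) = 4859/3456000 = 0.00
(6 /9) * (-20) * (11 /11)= -40 /3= -13.33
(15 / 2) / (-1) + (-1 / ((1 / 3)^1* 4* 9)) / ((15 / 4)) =-677 / 90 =-7.52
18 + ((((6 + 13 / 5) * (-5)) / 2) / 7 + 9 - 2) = 307 / 14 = 21.93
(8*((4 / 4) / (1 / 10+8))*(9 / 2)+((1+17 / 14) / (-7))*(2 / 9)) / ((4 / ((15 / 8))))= 3215 / 1568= 2.05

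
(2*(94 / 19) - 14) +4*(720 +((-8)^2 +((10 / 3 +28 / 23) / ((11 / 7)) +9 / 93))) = 1405468214 / 447051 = 3143.87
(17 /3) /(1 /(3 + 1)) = 68 /3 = 22.67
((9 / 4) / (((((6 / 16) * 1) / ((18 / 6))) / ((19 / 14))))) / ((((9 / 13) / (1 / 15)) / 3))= 247 / 35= 7.06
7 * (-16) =-112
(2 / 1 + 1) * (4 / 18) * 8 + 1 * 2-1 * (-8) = 46 / 3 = 15.33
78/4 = 39/2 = 19.50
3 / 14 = 0.21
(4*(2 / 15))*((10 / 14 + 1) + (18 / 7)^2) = 1088 / 245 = 4.44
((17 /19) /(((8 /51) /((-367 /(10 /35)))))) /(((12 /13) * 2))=-9651733 /2432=-3968.64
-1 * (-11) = 11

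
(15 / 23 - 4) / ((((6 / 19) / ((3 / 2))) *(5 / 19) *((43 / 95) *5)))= -528143 / 19780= -26.70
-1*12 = -12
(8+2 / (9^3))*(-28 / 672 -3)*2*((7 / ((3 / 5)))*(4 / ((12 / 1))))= -7452935 / 39366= -189.32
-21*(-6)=126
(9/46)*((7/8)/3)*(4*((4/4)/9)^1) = 7/276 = 0.03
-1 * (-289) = 289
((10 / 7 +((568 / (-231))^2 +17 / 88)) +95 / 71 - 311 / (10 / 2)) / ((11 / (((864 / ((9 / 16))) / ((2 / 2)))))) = -515924542912 / 69458235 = -7427.84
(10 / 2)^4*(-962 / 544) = -300625 / 272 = -1105.24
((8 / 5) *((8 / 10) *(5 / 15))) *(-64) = -2048 / 75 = -27.31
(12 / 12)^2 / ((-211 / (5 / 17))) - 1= -3592 / 3587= -1.00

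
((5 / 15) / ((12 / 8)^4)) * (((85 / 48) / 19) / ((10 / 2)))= 0.00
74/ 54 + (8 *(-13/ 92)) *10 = -6169/ 621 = -9.93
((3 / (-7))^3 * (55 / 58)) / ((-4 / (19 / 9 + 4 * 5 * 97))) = 412005 / 11368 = 36.24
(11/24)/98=11/2352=0.00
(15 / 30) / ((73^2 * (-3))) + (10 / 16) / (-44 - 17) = -80179 / 7801656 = -0.01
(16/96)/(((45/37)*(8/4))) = 0.07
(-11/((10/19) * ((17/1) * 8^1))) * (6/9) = -209/2040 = -0.10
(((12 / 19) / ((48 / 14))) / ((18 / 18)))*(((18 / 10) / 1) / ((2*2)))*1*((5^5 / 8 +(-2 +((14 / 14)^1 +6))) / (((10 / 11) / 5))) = 180.37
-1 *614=-614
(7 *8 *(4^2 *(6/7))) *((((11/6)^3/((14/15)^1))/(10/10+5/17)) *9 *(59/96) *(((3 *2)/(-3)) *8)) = -2427260/7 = -346751.43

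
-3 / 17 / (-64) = 3 / 1088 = 0.00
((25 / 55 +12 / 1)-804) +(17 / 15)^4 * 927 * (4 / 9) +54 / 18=-60604078 / 556875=-108.83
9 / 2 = 4.50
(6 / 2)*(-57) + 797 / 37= -5530 / 37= -149.46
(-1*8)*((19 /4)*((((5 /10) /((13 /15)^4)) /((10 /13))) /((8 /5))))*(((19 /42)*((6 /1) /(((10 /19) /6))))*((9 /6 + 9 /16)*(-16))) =6875290125 /246064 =27941.06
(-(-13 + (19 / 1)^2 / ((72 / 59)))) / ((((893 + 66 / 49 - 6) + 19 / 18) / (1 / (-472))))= 997787 / 1481047264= 0.00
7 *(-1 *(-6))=42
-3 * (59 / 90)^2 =-3481 / 2700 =-1.29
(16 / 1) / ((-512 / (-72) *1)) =9 / 4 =2.25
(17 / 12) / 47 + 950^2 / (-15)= -33933983 / 564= -60166.64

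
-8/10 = -4/5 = -0.80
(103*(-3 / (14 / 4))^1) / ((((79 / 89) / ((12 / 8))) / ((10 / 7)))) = -825030 / 3871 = -213.13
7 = 7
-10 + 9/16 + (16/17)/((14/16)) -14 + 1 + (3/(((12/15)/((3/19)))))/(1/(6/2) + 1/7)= -727805/36176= -20.12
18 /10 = 9 /5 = 1.80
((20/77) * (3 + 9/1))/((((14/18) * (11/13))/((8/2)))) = 112320/5929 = 18.94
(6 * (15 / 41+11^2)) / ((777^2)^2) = 9952 / 4981345641027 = 0.00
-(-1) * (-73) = -73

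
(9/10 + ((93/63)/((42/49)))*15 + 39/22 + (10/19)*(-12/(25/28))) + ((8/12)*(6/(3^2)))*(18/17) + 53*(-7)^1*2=-76755143/106590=-720.10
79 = 79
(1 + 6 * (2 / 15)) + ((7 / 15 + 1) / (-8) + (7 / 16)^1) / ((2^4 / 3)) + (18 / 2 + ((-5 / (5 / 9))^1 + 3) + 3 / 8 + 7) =3129 / 256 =12.22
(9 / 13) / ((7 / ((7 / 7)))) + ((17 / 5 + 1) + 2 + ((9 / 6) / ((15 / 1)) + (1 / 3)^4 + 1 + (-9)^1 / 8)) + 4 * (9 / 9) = 618353 / 58968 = 10.49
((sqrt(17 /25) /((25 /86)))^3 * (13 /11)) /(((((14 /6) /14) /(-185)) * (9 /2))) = -20804119648 * sqrt(17) /12890625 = -6654.26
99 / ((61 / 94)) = 152.56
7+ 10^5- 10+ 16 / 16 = 99998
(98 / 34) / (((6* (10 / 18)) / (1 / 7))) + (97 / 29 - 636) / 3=-210.76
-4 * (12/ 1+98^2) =-38464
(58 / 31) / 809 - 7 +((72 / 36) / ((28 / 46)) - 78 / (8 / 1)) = -9453159 / 702212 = -13.46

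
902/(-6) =-451/3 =-150.33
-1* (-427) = 427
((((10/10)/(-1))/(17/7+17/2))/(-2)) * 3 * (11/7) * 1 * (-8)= -88/51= -1.73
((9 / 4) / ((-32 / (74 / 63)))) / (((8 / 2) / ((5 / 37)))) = -5 / 1792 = -0.00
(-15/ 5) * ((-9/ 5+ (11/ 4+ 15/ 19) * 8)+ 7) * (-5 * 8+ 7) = 3318.06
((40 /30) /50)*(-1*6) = -4 /25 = -0.16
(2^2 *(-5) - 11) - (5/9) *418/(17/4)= -13103/153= -85.64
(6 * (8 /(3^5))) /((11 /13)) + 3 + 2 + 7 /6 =6.40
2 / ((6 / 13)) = 13 / 3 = 4.33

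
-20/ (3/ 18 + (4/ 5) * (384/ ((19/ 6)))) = -11400/ 55391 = -0.21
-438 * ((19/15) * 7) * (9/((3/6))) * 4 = -1398096/5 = -279619.20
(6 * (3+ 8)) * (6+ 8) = 924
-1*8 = -8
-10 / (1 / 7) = -70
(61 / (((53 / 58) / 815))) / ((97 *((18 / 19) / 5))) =2960.19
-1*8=-8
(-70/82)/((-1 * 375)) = 0.00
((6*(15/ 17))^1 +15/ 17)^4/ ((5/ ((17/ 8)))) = 24310125/ 39304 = 618.52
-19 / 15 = -1.27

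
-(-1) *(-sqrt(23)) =-sqrt(23) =-4.80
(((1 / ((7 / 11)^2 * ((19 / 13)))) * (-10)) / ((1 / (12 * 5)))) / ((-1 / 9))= 8494200 / 931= 9123.74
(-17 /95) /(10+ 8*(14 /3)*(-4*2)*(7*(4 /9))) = 459 /2357710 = 0.00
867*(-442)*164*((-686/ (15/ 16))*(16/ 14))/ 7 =7508133068.80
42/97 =0.43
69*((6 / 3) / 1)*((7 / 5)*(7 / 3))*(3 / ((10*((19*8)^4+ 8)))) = 0.00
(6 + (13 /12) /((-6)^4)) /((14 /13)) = 1213225 /217728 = 5.57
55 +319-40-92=242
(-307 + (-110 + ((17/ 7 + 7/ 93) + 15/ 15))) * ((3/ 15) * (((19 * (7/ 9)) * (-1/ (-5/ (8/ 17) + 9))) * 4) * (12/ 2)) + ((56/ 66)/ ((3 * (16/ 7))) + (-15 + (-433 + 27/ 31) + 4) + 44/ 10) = -14752508453/ 797940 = -18488.24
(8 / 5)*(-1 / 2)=-4 / 5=-0.80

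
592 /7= 84.57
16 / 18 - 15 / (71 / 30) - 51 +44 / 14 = -238439 / 4473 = -53.31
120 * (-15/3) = -600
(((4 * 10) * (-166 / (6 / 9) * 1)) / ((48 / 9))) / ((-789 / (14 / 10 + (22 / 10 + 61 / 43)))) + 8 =449615 / 22618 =19.88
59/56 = 1.05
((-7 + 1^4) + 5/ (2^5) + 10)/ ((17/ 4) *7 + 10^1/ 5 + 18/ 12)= 0.12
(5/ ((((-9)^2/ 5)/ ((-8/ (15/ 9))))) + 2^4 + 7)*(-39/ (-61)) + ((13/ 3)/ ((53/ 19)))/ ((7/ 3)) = 14.42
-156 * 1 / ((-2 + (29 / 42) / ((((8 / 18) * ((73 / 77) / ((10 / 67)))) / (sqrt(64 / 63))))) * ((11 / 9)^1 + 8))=101414885 * sqrt(7) / 253471459 + 2176891171 / 253471459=9.65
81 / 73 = 1.11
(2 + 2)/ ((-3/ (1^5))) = -4/ 3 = -1.33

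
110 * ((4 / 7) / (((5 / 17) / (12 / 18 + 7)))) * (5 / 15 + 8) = 860200 / 63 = 13653.97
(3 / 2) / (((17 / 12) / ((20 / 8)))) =2.65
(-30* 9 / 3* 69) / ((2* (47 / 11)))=-34155 / 47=-726.70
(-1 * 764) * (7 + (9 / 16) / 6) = -43357 / 8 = -5419.62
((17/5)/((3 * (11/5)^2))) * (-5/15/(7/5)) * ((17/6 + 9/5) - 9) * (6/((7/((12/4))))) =11135/17787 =0.63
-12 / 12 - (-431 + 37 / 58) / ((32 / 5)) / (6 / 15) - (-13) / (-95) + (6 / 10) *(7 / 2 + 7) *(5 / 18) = 59498599 / 352640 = 168.72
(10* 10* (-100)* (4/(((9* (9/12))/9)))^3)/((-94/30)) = 204800000/423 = 484160.76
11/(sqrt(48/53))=11*sqrt(159)/12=11.56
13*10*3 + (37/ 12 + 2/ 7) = 33043/ 84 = 393.37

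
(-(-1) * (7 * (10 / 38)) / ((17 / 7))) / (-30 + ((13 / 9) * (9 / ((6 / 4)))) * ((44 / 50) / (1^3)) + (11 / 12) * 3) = -10500 / 271643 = -0.04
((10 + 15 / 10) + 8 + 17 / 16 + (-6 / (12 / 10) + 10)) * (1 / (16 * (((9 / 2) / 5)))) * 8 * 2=2045 / 72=28.40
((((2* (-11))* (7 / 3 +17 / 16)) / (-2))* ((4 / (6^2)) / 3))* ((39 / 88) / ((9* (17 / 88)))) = 23309 / 66096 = 0.35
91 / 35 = 13 / 5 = 2.60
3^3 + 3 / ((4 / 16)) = 39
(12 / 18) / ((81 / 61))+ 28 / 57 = 4586 / 4617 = 0.99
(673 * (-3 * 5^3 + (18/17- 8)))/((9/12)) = -17479156/51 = -342728.55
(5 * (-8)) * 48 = -1920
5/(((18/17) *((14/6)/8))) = 340/21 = 16.19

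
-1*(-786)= 786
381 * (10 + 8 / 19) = 75438 / 19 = 3970.42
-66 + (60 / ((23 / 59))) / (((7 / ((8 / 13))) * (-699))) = -32195594 / 487669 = -66.02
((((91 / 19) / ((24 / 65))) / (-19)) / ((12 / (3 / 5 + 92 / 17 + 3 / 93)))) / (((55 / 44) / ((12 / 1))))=-9420229 / 2853705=-3.30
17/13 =1.31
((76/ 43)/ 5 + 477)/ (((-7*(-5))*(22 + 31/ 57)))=5849967/ 9669625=0.60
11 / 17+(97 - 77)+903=15702 / 17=923.65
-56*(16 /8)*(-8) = 896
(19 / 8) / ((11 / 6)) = 57 / 44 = 1.30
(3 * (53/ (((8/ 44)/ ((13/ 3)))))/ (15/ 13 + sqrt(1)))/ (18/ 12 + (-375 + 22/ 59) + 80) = -6.00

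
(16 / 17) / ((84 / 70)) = 40 / 51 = 0.78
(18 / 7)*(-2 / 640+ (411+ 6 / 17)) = 20139687 / 19040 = 1057.76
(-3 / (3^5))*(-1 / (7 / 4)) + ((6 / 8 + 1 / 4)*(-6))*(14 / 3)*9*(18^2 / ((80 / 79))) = -228578659 / 2835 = -80627.39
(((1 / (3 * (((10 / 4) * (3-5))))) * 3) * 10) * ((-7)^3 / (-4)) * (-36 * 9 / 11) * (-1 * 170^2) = -1605857400 / 11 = -145987036.36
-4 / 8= -1 / 2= -0.50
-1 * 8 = -8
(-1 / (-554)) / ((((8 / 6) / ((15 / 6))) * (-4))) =-15 / 17728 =-0.00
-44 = -44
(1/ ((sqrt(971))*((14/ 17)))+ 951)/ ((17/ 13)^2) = 556.14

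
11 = 11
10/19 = 0.53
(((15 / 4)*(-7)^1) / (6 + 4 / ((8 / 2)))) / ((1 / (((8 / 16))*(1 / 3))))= -5 / 8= -0.62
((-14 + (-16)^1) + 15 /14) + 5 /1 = -335 /14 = -23.93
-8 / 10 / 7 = -4 / 35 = -0.11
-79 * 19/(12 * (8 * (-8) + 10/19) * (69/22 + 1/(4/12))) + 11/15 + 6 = 6891233/976860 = 7.05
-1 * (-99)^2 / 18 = -1089 / 2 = -544.50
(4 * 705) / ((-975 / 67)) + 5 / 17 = -213807 / 1105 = -193.49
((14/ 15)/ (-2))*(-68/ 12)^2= -2023/ 135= -14.99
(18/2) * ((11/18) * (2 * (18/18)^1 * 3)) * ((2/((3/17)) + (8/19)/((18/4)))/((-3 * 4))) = -10747/342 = -31.42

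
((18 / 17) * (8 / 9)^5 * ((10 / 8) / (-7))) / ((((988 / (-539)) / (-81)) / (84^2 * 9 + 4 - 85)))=-1234759680 / 4199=-294060.41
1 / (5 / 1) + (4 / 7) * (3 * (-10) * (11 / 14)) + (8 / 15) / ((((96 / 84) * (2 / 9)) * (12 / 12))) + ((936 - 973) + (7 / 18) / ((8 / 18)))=-92697 / 1960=-47.29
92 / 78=46 / 39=1.18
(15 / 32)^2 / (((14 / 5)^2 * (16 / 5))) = 28125 / 3211264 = 0.01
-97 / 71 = -1.37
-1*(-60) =60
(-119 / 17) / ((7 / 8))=-8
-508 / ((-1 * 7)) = 508 / 7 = 72.57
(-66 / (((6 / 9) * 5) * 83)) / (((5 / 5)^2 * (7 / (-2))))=198 / 2905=0.07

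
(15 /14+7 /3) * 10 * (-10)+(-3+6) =-7087 /21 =-337.48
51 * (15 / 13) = 765 / 13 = 58.85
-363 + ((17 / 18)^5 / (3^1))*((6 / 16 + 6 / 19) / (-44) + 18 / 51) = -4586319892691 / 12637430784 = -362.92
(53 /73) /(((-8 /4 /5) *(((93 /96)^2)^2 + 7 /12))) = -416808960 /336206683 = -1.24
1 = 1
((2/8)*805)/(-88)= -805/352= -2.29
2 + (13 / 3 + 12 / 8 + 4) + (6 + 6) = 143 / 6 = 23.83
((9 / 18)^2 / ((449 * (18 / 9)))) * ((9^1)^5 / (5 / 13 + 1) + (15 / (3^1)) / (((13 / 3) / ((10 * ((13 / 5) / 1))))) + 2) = 11.88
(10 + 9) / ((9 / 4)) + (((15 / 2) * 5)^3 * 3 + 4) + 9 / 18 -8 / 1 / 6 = 11391461 / 72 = 158214.74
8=8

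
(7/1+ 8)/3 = 5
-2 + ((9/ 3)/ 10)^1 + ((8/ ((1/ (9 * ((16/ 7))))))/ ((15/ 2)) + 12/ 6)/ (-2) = -957/ 70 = -13.67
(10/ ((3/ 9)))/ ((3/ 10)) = 100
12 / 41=0.29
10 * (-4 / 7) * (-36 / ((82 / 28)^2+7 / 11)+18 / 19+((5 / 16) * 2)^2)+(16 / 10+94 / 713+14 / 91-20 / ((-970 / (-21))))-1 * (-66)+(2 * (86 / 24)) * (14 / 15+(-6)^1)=4353737408949767 / 95008200257880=45.82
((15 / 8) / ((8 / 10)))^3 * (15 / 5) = 1265625 / 32768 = 38.62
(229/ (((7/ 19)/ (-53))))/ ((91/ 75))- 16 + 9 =-17299684/ 637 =-27158.06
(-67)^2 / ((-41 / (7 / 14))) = -4489 / 82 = -54.74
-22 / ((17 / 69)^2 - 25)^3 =1187099793891 / 836984175536128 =0.00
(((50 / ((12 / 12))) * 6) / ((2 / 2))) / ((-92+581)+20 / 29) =8700 / 14201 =0.61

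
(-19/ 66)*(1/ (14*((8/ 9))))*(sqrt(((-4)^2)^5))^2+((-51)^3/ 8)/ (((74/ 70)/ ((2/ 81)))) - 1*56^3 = -6846492887/ 34188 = -200260.12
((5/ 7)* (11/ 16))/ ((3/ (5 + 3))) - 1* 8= -281/ 42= -6.69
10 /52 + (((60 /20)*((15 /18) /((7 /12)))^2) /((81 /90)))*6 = 52245 /1274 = 41.01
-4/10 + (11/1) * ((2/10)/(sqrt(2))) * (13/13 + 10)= -2/5 + 121 * sqrt(2)/10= 16.71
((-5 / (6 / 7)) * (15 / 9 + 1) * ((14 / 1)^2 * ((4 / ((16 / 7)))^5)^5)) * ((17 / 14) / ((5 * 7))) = -159587165740011823196033 / 1266637395197952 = -125992779.26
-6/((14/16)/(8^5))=-224694.86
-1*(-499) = 499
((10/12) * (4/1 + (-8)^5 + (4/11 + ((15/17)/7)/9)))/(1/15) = -3216568625/7854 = -409545.28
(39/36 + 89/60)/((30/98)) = 3773/450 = 8.38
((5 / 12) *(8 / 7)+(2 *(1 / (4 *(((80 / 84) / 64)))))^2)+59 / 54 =1130.53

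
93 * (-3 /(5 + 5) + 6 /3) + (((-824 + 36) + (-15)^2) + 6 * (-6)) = -4409 /10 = -440.90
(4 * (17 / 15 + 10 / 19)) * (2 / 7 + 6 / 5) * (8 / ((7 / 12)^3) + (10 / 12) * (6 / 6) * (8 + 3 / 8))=4786732093 / 10264275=466.35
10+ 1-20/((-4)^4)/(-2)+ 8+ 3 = 2821/128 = 22.04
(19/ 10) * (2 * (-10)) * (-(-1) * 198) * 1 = -7524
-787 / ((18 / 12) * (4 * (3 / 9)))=-787 / 2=-393.50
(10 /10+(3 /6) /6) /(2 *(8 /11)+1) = 143 /324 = 0.44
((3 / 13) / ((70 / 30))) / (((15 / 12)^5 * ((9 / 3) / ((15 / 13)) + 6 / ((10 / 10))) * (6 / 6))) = 9216 / 2445625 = 0.00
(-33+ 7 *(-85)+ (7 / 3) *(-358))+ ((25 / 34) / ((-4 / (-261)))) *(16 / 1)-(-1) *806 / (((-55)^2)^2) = -324664133894 / 466681875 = -695.69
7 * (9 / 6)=21 / 2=10.50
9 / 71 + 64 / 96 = 169 / 213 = 0.79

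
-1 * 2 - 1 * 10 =-12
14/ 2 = 7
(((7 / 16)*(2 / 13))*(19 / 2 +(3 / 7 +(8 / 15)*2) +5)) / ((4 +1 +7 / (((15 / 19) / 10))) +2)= 3359 / 298480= 0.01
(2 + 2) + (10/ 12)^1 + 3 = 47/ 6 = 7.83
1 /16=0.06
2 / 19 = 0.11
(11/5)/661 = 11/3305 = 0.00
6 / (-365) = -6 / 365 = -0.02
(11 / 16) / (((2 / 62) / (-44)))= -3751 / 4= -937.75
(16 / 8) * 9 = 18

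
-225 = -225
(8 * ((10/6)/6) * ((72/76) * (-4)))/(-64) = 5/38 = 0.13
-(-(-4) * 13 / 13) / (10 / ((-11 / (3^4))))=22 / 405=0.05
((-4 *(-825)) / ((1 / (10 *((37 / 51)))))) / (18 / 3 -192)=-203500 / 1581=-128.72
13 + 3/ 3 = 14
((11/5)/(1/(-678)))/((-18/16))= 19888/15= 1325.87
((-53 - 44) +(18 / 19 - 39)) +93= -799 / 19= -42.05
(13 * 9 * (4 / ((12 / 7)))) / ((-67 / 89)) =-362.64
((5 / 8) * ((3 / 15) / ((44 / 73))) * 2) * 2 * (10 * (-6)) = -1095 / 22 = -49.77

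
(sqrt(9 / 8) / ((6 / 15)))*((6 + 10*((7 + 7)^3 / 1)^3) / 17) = 1549578508845*sqrt(2) / 68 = 32226984458.39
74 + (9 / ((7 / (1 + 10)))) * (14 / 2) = 173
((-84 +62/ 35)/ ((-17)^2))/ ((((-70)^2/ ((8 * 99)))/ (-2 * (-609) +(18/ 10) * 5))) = -699198588/ 12390875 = -56.43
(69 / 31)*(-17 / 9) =-391 / 93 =-4.20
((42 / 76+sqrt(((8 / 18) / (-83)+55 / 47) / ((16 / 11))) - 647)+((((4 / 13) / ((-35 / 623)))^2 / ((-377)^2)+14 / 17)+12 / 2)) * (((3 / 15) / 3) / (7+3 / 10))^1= -82707553657823 / 14159072194475+sqrt(1754931167) / 5125914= -5.83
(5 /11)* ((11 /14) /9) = 5 /126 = 0.04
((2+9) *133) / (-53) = -1463 / 53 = -27.60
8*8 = 64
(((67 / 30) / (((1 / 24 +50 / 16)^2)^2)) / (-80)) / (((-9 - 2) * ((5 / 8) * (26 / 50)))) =7236 / 93179515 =0.00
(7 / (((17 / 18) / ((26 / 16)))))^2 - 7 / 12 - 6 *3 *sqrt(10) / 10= 2004191 / 13872 - 9 *sqrt(10) / 5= 138.79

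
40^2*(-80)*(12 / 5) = -307200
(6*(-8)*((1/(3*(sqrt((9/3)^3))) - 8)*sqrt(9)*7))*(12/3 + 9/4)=50400 - 700*sqrt(3)/3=49995.85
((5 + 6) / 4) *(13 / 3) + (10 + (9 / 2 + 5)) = 377 / 12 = 31.42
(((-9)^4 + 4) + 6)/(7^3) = 6571/343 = 19.16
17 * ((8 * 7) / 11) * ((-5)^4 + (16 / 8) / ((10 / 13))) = 2987376 / 55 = 54315.93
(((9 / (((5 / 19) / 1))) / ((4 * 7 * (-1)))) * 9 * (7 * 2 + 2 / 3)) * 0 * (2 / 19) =0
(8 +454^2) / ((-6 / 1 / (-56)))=1923824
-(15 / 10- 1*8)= 13 / 2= 6.50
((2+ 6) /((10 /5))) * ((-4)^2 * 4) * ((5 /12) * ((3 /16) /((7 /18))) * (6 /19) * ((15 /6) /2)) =2700 /133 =20.30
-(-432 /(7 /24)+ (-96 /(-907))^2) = 8529160320 /5758543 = 1481.13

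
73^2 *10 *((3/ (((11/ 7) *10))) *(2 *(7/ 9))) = 522242/ 33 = 15825.52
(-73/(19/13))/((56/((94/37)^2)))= -2096341/364154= -5.76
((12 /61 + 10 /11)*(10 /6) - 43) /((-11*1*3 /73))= 6047977 /66429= 91.04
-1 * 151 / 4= -151 / 4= -37.75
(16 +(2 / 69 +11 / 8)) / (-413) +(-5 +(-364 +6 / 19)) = -1597154413 / 4331544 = -368.73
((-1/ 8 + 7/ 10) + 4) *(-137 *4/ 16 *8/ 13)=-25071/ 260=-96.43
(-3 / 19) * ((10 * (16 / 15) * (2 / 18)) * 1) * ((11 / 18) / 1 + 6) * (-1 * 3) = 1904 / 513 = 3.71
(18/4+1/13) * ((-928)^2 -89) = 102470305/26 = 3941165.58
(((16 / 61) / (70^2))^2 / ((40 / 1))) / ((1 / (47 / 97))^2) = 4418 / 262691076528125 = 0.00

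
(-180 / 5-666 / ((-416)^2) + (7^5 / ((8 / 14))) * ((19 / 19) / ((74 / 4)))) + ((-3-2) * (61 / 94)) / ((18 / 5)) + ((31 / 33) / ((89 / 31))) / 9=1552.98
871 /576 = 1.51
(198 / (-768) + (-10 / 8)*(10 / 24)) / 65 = -23 / 1920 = -0.01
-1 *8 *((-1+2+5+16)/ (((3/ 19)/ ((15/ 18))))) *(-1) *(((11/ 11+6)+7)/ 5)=23408/ 9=2600.89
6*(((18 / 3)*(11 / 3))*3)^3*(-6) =-10349856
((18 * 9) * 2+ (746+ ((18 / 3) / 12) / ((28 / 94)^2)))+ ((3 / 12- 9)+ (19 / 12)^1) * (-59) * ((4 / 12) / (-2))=3546215 / 3528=1005.16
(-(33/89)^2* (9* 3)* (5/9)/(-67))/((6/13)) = 70785/1061414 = 0.07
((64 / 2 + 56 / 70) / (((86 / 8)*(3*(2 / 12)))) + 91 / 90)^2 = 757845841 / 14976900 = 50.60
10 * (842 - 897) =-550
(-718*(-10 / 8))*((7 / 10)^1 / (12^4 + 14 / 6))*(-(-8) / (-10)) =-7539 / 311075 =-0.02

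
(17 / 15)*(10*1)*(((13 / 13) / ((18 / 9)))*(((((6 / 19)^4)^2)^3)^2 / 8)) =15903682542709478045061774546019811328 / 23997878253756106444997335735942416102218125380085922630082241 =0.00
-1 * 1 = -1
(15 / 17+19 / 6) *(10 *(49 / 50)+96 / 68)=393589 / 8670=45.40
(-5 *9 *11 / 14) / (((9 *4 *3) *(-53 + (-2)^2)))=55 / 8232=0.01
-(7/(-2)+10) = -13/2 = -6.50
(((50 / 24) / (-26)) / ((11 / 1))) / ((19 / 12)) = -25 / 5434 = -0.00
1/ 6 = 0.17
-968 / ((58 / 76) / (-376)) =13830784 / 29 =476923.59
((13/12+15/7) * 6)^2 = 73441/196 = 374.70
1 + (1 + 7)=9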